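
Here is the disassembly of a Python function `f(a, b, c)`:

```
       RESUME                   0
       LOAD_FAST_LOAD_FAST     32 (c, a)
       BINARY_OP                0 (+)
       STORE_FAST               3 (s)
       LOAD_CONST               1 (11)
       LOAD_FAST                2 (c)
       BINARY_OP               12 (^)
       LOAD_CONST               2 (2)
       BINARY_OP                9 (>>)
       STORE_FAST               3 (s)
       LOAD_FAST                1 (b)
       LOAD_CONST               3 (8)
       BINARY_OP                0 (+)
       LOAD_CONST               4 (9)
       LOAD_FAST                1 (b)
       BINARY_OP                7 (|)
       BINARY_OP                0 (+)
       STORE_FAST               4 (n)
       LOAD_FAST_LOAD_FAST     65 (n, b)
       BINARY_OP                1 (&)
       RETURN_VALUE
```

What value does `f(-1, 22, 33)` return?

20

LOAD_FAST_LOAD_FAST c,a → push 33,-1. Stack: [33, -1]
BINARY_OP + → 33 + -1 = 32. Stack: [32]
STORE_FAST s → s=32. Stack: []
LOAD_CONST → push 11. Stack: [11]
LOAD_FAST c → push 33. Stack: [11, 33]
BINARY_OP ^ → 11 ^ 33 = 42. Stack: [42]
LOAD_CONST → push 2. Stack: [42, 2]
BINARY_OP >> → 42 >> 2 = 10. Stack: [10]
STORE_FAST s → s=10. Stack: []
LOAD_FAST b → push 22. Stack: [22]
LOAD_CONST → push 8. Stack: [22, 8]
BINARY_OP + → 22 + 8 = 30. Stack: [30]
LOAD_CONST → push 9. Stack: [30, 9]
LOAD_FAST b → push 22. Stack: [30, 9, 22]
BINARY_OP | → 9 | 22 = 31. Stack: [30, 31]
BINARY_OP + → 30 + 31 = 61. Stack: [61]
STORE_FAST n → n=61. Stack: []
LOAD_FAST_LOAD_FAST n,b → push 61,22. Stack: [61, 22]
BINARY_OP & → 61 & 22 = 20. Stack: [20]
RETURN_VALUE → return 20.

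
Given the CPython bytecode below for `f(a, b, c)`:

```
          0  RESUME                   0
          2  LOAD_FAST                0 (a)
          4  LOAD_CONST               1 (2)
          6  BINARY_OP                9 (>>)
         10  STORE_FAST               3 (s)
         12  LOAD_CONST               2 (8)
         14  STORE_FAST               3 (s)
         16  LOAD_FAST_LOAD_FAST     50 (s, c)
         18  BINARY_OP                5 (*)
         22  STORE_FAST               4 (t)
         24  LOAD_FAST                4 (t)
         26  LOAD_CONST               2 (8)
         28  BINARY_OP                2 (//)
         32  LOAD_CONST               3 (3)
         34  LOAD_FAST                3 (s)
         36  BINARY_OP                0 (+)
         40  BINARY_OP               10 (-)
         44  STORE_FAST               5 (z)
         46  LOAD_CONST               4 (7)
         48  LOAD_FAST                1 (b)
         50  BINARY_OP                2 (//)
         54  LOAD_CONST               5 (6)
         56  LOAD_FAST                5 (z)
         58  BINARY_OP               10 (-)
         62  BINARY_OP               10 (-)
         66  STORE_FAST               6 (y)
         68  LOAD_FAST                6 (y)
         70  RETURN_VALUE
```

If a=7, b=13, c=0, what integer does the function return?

LOAD_FAST a → push 7. Stack: [7]
LOAD_CONST → push 2. Stack: [7, 2]
BINARY_OP >> → 7 >> 2 = 1. Stack: [1]
STORE_FAST s → s=1. Stack: []
LOAD_CONST → push 8. Stack: [8]
STORE_FAST s → s=8. Stack: []
LOAD_FAST_LOAD_FAST s,c → push 8,0. Stack: [8, 0]
BINARY_OP * → 8 * 0 = 0. Stack: [0]
STORE_FAST t → t=0. Stack: []
LOAD_FAST t → push 0. Stack: [0]
LOAD_CONST → push 8. Stack: [0, 8]
BINARY_OP // → 0 // 8 = 0. Stack: [0]
LOAD_CONST → push 3. Stack: [0, 3]
LOAD_FAST s → push 8. Stack: [0, 3, 8]
BINARY_OP + → 3 + 8 = 11. Stack: [0, 11]
BINARY_OP - → 0 - 11 = -11. Stack: [-11]
STORE_FAST z → z=-11. Stack: []
LOAD_CONST → push 7. Stack: [7]
LOAD_FAST b → push 13. Stack: [7, 13]
BINARY_OP // → 7 // 13 = 0. Stack: [0]
LOAD_CONST → push 6. Stack: [0, 6]
LOAD_FAST z → push -11. Stack: [0, 6, -11]
BINARY_OP - → 6 - -11 = 17. Stack: [0, 17]
BINARY_OP - → 0 - 17 = -17. Stack: [-17]
STORE_FAST y → y=-17. Stack: []
LOAD_FAST y → push -17. Stack: [-17]
RETURN_VALUE → return -17.

-17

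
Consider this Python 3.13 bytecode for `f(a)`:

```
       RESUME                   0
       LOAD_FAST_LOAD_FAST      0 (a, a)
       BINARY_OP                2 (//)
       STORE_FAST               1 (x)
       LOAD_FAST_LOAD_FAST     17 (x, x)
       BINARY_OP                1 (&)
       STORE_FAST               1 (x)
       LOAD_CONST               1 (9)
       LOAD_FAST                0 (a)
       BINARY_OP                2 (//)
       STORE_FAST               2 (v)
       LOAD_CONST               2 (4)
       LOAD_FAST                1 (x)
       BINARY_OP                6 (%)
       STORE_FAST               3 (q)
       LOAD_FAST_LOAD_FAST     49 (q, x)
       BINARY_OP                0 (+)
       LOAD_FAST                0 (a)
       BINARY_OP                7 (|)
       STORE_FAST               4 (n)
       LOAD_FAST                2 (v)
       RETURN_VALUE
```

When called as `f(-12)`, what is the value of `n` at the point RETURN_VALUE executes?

-11

LOAD_FAST_LOAD_FAST a,a → push -12,-12. Stack: [-12, -12]
BINARY_OP // → -12 // -12 = 1. Stack: [1]
STORE_FAST x → x=1. Stack: []
LOAD_FAST_LOAD_FAST x,x → push 1,1. Stack: [1, 1]
BINARY_OP & → 1 & 1 = 1. Stack: [1]
STORE_FAST x → x=1. Stack: []
LOAD_CONST → push 9. Stack: [9]
LOAD_FAST a → push -12. Stack: [9, -12]
BINARY_OP // → 9 // -12 = -1. Stack: [-1]
STORE_FAST v → v=-1. Stack: []
LOAD_CONST → push 4. Stack: [4]
LOAD_FAST x → push 1. Stack: [4, 1]
BINARY_OP % → 4 % 1 = 0. Stack: [0]
STORE_FAST q → q=0. Stack: []
LOAD_FAST_LOAD_FAST q,x → push 0,1. Stack: [0, 1]
BINARY_OP + → 0 + 1 = 1. Stack: [1]
LOAD_FAST a → push -12. Stack: [1, -12]
BINARY_OP | → 1 | -12 = -11. Stack: [-11]
STORE_FAST n → n=-11. Stack: []
LOAD_FAST v → push -1. Stack: [-1]
RETURN_VALUE → return -1.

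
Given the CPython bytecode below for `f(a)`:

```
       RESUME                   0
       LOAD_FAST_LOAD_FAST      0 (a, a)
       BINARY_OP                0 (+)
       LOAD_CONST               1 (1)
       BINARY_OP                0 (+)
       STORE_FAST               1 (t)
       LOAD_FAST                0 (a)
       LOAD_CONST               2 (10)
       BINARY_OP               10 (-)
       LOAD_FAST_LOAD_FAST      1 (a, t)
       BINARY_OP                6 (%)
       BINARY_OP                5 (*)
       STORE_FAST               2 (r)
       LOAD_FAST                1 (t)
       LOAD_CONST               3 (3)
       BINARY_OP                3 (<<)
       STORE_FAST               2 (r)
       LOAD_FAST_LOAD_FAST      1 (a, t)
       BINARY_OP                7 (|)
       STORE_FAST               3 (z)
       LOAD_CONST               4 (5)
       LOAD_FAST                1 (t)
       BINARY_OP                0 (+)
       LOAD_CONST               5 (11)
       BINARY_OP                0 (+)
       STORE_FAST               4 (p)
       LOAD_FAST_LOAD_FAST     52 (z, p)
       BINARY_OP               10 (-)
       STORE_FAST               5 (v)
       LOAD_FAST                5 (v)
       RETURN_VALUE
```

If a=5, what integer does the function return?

-12

LOAD_FAST_LOAD_FAST a,a → push 5,5. Stack: [5, 5]
BINARY_OP + → 5 + 5 = 10. Stack: [10]
LOAD_CONST → push 1. Stack: [10, 1]
BINARY_OP + → 10 + 1 = 11. Stack: [11]
STORE_FAST t → t=11. Stack: []
LOAD_FAST a → push 5. Stack: [5]
LOAD_CONST → push 10. Stack: [5, 10]
BINARY_OP - → 5 - 10 = -5. Stack: [-5]
LOAD_FAST_LOAD_FAST a,t → push 5,11. Stack: [-5, 5, 11]
BINARY_OP % → 5 % 11 = 5. Stack: [-5, 5]
BINARY_OP * → -5 * 5 = -25. Stack: [-25]
STORE_FAST r → r=-25. Stack: []
LOAD_FAST t → push 11. Stack: [11]
LOAD_CONST → push 3. Stack: [11, 3]
BINARY_OP << → 11 << 3 = 88. Stack: [88]
STORE_FAST r → r=88. Stack: []
LOAD_FAST_LOAD_FAST a,t → push 5,11. Stack: [5, 11]
BINARY_OP | → 5 | 11 = 15. Stack: [15]
STORE_FAST z → z=15. Stack: []
LOAD_CONST → push 5. Stack: [5]
LOAD_FAST t → push 11. Stack: [5, 11]
BINARY_OP + → 5 + 11 = 16. Stack: [16]
LOAD_CONST → push 11. Stack: [16, 11]
BINARY_OP + → 16 + 11 = 27. Stack: [27]
STORE_FAST p → p=27. Stack: []
LOAD_FAST_LOAD_FAST z,p → push 15,27. Stack: [15, 27]
BINARY_OP - → 15 - 27 = -12. Stack: [-12]
STORE_FAST v → v=-12. Stack: []
LOAD_FAST v → push -12. Stack: [-12]
RETURN_VALUE → return -12.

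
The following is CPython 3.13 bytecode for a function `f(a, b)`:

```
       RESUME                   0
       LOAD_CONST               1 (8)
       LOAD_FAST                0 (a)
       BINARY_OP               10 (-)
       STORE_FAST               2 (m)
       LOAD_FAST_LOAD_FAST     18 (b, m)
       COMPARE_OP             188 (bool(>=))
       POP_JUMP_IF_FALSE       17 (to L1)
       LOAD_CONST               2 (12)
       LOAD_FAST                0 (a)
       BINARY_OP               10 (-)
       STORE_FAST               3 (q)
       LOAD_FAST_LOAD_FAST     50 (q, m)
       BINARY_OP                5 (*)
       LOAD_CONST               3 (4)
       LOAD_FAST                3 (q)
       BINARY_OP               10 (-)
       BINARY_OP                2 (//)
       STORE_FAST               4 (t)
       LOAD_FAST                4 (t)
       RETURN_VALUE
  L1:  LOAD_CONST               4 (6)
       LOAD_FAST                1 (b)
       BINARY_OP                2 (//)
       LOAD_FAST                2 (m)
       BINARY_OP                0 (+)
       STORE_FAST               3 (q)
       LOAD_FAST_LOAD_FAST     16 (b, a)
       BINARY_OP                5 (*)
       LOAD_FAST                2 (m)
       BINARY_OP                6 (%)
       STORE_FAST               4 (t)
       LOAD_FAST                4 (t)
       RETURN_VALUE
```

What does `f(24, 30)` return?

LOAD_CONST → push 8. Stack: [8]
LOAD_FAST a → push 24. Stack: [8, 24]
BINARY_OP - → 8 - 24 = -16. Stack: [-16]
STORE_FAST m → m=-16. Stack: []
LOAD_FAST_LOAD_FAST b,m → push 30,-16. Stack: [30, -16]
COMPARE_OP bool(>=) → 30 vs -16 = True. Stack: [True]
POP_JUMP_IF_FALSE → pop True; no jump. Stack: []
LOAD_CONST → push 12. Stack: [12]
LOAD_FAST a → push 24. Stack: [12, 24]
BINARY_OP - → 12 - 24 = -12. Stack: [-12]
STORE_FAST q → q=-12. Stack: []
LOAD_FAST_LOAD_FAST q,m → push -12,-16. Stack: [-12, -16]
BINARY_OP * → -12 * -16 = 192. Stack: [192]
LOAD_CONST → push 4. Stack: [192, 4]
LOAD_FAST q → push -12. Stack: [192, 4, -12]
BINARY_OP - → 4 - -12 = 16. Stack: [192, 16]
BINARY_OP // → 192 // 16 = 12. Stack: [12]
STORE_FAST t → t=12. Stack: []
LOAD_FAST t → push 12. Stack: [12]
RETURN_VALUE → return 12.

12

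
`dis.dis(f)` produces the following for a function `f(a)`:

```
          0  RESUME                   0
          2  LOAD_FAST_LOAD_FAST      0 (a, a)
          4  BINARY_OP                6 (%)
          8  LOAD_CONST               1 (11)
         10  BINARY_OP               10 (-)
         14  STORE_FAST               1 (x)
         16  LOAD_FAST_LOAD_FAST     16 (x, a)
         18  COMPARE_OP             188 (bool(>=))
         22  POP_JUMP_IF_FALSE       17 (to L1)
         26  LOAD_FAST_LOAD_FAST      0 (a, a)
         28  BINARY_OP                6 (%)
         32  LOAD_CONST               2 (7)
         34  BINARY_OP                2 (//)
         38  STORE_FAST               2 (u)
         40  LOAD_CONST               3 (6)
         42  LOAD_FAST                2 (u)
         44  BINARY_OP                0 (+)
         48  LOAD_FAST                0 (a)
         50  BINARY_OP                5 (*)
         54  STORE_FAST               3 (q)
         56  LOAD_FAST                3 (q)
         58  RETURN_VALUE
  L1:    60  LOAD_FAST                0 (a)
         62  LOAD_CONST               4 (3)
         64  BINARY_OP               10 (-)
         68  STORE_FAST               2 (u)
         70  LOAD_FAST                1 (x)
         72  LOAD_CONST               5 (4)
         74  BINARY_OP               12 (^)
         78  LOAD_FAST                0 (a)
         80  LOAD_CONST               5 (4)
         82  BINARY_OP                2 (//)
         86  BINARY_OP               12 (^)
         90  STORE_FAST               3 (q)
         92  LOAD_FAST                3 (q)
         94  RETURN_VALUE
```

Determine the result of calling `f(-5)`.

LOAD_FAST_LOAD_FAST a,a → push -5,-5. Stack: [-5, -5]
BINARY_OP % → -5 % -5 = 0. Stack: [0]
LOAD_CONST → push 11. Stack: [0, 11]
BINARY_OP - → 0 - 11 = -11. Stack: [-11]
STORE_FAST x → x=-11. Stack: []
LOAD_FAST_LOAD_FAST x,a → push -11,-5. Stack: [-11, -5]
COMPARE_OP bool(>=) → -11 vs -5 = False. Stack: [False]
POP_JUMP_IF_FALSE → pop False; jump. Stack: []
LOAD_FAST a → push -5. Stack: [-5]
LOAD_CONST → push 3. Stack: [-5, 3]
BINARY_OP - → -5 - 3 = -8. Stack: [-8]
STORE_FAST u → u=-8. Stack: []
LOAD_FAST x → push -11. Stack: [-11]
LOAD_CONST → push 4. Stack: [-11, 4]
BINARY_OP ^ → -11 ^ 4 = -15. Stack: [-15]
LOAD_FAST a → push -5. Stack: [-15, -5]
LOAD_CONST → push 4. Stack: [-15, -5, 4]
BINARY_OP // → -5 // 4 = -2. Stack: [-15, -2]
BINARY_OP ^ → -15 ^ -2 = 15. Stack: [15]
STORE_FAST q → q=15. Stack: []
LOAD_FAST q → push 15. Stack: [15]
RETURN_VALUE → return 15.

15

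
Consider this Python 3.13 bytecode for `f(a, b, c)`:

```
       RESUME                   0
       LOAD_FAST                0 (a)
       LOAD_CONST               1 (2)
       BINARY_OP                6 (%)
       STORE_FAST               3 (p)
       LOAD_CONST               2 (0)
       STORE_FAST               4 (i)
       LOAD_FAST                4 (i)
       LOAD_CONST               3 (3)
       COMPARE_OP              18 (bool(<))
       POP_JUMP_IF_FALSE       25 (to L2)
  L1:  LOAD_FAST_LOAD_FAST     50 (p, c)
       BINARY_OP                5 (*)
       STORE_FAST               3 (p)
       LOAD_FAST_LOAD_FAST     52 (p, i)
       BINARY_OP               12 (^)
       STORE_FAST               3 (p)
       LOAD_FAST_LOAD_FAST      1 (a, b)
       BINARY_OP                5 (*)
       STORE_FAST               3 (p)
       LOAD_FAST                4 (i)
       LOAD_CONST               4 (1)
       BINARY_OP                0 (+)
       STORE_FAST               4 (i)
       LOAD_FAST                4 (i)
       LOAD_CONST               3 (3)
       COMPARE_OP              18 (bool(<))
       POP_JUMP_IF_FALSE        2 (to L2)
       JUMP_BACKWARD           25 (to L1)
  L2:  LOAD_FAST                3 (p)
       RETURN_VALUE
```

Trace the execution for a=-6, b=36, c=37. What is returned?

-216

LOAD_FAST a → push -6
LOAD_CONST → push 2
BINARY_OP % → -6 % 2 = 0
STORE_FAST p → p=0
LOAD_CONST → push 0
STORE_FAST i → i=0
LOAD_FAST i → push 0
LOAD_CONST → push 3
COMPARE_OP bool(<) → 0 vs 3 = True
POP_JUMP_IF_FALSE → pop True; no jump
LOAD_FAST_LOAD_FAST p,c → push 0,37
BINARY_OP * → 0 * 37 = 0
STORE_FAST p → p=0
LOAD_FAST_LOAD_FAST p,i → push 0,0
BINARY_OP ^ → 0 ^ 0 = 0
STORE_FAST p → p=0
LOAD_FAST_LOAD_FAST a,b → push -6,36
BINARY_OP * → -6 * 36 = -216
STORE_FAST p → p=-216
LOAD_FAST i → push 0
LOAD_CONST → push 1
BINARY_OP + → 0 + 1 = 1
STORE_FAST i → i=1
LOAD_FAST i → push 1
LOAD_CONST → push 3
COMPARE_OP bool(<) → 1 vs 3 = True
POP_JUMP_IF_FALSE → pop True; no jump
LOAD_FAST_LOAD_FAST p,c → push -216,37
BINARY_OP * → -216 * 37 = -7992
STORE_FAST p → p=-7992
LOAD_FAST_LOAD_FAST p,i → push -7992,1
BINARY_OP ^ → -7992 ^ 1 = -7991
STORE_FAST p → p=-7991
LOAD_FAST_LOAD_FAST a,b → push -6,36
BINARY_OP * → -6 * 36 = -216
STORE_FAST p → p=-216
LOAD_FAST i → push 1
LOAD_CONST → push 1
BINARY_OP + → 1 + 1 = 2
STORE_FAST i → i=2
LOAD_FAST i → push 2
LOAD_CONST → push 3
COMPARE_OP bool(<) → 2 vs 3 = True
POP_JUMP_IF_FALSE → pop True; no jump
LOAD_FAST_LOAD_FAST p,c → push -216,37
BINARY_OP * → -216 * 37 = -7992
STORE_FAST p → p=-7992
LOAD_FAST_LOAD_FAST p,i → push -7992,2
BINARY_OP ^ → -7992 ^ 2 = -7990
STORE_FAST p → p=-7990
LOAD_FAST_LOAD_FAST a,b → push -6,36
BINARY_OP * → -6 * 36 = -216
STORE_FAST p → p=-216
LOAD_FAST i → push 2
LOAD_CONST → push 1
BINARY_OP + → 2 + 1 = 3
STORE_FAST i → i=3
LOAD_FAST i → push 3
LOAD_CONST → push 3
COMPARE_OP bool(<) → 3 vs 3 = False
POP_JUMP_IF_FALSE → pop False; jump
LOAD_FAST p → push -216
RETURN_VALUE → return -216.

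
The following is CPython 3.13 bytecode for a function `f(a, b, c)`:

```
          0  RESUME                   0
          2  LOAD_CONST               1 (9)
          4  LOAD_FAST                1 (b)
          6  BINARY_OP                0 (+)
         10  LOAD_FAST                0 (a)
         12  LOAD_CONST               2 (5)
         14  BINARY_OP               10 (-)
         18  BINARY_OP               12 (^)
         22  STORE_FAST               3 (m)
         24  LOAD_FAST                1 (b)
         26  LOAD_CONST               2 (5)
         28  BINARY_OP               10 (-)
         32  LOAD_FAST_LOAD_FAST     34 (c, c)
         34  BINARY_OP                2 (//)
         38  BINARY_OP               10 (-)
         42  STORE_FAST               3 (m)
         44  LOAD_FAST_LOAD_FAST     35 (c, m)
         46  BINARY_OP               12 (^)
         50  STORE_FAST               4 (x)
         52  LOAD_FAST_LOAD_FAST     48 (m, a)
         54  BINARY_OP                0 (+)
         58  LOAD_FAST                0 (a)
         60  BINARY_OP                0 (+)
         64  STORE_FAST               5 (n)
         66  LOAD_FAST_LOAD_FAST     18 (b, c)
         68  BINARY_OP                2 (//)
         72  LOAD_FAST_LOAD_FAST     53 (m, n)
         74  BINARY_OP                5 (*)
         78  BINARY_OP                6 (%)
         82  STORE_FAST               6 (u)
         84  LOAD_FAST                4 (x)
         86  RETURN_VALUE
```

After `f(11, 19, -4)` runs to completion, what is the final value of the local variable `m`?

13

LOAD_CONST → push 9. Stack: [9]
LOAD_FAST b → push 19. Stack: [9, 19]
BINARY_OP + → 9 + 19 = 28. Stack: [28]
LOAD_FAST a → push 11. Stack: [28, 11]
LOAD_CONST → push 5. Stack: [28, 11, 5]
BINARY_OP - → 11 - 5 = 6. Stack: [28, 6]
BINARY_OP ^ → 28 ^ 6 = 26. Stack: [26]
STORE_FAST m → m=26. Stack: []
LOAD_FAST b → push 19. Stack: [19]
LOAD_CONST → push 5. Stack: [19, 5]
BINARY_OP - → 19 - 5 = 14. Stack: [14]
LOAD_FAST_LOAD_FAST c,c → push -4,-4. Stack: [14, -4, -4]
BINARY_OP // → -4 // -4 = 1. Stack: [14, 1]
BINARY_OP - → 14 - 1 = 13. Stack: [13]
STORE_FAST m → m=13. Stack: []
LOAD_FAST_LOAD_FAST c,m → push -4,13. Stack: [-4, 13]
BINARY_OP ^ → -4 ^ 13 = -15. Stack: [-15]
STORE_FAST x → x=-15. Stack: []
LOAD_FAST_LOAD_FAST m,a → push 13,11. Stack: [13, 11]
BINARY_OP + → 13 + 11 = 24. Stack: [24]
LOAD_FAST a → push 11. Stack: [24, 11]
BINARY_OP + → 24 + 11 = 35. Stack: [35]
STORE_FAST n → n=35. Stack: []
LOAD_FAST_LOAD_FAST b,c → push 19,-4. Stack: [19, -4]
BINARY_OP // → 19 // -4 = -5. Stack: [-5]
LOAD_FAST_LOAD_FAST m,n → push 13,35. Stack: [-5, 13, 35]
BINARY_OP * → 13 * 35 = 455. Stack: [-5, 455]
BINARY_OP % → -5 % 455 = 450. Stack: [450]
STORE_FAST u → u=450. Stack: []
LOAD_FAST x → push -15. Stack: [-15]
RETURN_VALUE → return -15.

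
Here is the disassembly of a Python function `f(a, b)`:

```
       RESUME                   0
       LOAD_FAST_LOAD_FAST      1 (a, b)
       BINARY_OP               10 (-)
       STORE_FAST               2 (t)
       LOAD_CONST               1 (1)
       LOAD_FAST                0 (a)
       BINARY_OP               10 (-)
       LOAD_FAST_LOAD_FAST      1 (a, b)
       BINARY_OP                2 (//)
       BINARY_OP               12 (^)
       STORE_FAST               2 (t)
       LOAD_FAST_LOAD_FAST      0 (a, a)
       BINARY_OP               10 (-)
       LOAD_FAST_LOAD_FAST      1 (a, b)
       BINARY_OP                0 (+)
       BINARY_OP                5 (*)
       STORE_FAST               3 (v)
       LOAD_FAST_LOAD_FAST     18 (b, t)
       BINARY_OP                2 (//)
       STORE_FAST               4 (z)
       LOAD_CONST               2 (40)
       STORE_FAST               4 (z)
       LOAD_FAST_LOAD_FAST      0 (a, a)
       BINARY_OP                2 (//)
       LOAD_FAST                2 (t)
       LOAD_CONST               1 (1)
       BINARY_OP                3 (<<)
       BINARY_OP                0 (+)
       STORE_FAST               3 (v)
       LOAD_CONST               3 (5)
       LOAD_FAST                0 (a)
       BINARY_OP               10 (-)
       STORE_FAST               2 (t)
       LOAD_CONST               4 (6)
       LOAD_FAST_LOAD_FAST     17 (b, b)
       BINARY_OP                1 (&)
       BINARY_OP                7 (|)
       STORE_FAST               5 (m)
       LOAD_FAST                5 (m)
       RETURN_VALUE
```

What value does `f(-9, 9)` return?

15

LOAD_FAST_LOAD_FAST a,b → push -9,9. Stack: [-9, 9]
BINARY_OP - → -9 - 9 = -18. Stack: [-18]
STORE_FAST t → t=-18. Stack: []
LOAD_CONST → push 1. Stack: [1]
LOAD_FAST a → push -9. Stack: [1, -9]
BINARY_OP - → 1 - -9 = 10. Stack: [10]
LOAD_FAST_LOAD_FAST a,b → push -9,9. Stack: [10, -9, 9]
BINARY_OP // → -9 // 9 = -1. Stack: [10, -1]
BINARY_OP ^ → 10 ^ -1 = -11. Stack: [-11]
STORE_FAST t → t=-11. Stack: []
LOAD_FAST_LOAD_FAST a,a → push -9,-9. Stack: [-9, -9]
BINARY_OP - → -9 - -9 = 0. Stack: [0]
LOAD_FAST_LOAD_FAST a,b → push -9,9. Stack: [0, -9, 9]
BINARY_OP + → -9 + 9 = 0. Stack: [0, 0]
BINARY_OP * → 0 * 0 = 0. Stack: [0]
STORE_FAST v → v=0. Stack: []
LOAD_FAST_LOAD_FAST b,t → push 9,-11. Stack: [9, -11]
BINARY_OP // → 9 // -11 = -1. Stack: [-1]
STORE_FAST z → z=-1. Stack: []
LOAD_CONST → push 40. Stack: [40]
STORE_FAST z → z=40. Stack: []
LOAD_FAST_LOAD_FAST a,a → push -9,-9. Stack: [-9, -9]
BINARY_OP // → -9 // -9 = 1. Stack: [1]
LOAD_FAST t → push -11. Stack: [1, -11]
LOAD_CONST → push 1. Stack: [1, -11, 1]
BINARY_OP << → -11 << 1 = -22. Stack: [1, -22]
BINARY_OP + → 1 + -22 = -21. Stack: [-21]
STORE_FAST v → v=-21. Stack: []
LOAD_CONST → push 5. Stack: [5]
LOAD_FAST a → push -9. Stack: [5, -9]
BINARY_OP - → 5 - -9 = 14. Stack: [14]
STORE_FAST t → t=14. Stack: []
LOAD_CONST → push 6. Stack: [6]
LOAD_FAST_LOAD_FAST b,b → push 9,9. Stack: [6, 9, 9]
BINARY_OP & → 9 & 9 = 9. Stack: [6, 9]
BINARY_OP | → 6 | 9 = 15. Stack: [15]
STORE_FAST m → m=15. Stack: []
LOAD_FAST m → push 15. Stack: [15]
RETURN_VALUE → return 15.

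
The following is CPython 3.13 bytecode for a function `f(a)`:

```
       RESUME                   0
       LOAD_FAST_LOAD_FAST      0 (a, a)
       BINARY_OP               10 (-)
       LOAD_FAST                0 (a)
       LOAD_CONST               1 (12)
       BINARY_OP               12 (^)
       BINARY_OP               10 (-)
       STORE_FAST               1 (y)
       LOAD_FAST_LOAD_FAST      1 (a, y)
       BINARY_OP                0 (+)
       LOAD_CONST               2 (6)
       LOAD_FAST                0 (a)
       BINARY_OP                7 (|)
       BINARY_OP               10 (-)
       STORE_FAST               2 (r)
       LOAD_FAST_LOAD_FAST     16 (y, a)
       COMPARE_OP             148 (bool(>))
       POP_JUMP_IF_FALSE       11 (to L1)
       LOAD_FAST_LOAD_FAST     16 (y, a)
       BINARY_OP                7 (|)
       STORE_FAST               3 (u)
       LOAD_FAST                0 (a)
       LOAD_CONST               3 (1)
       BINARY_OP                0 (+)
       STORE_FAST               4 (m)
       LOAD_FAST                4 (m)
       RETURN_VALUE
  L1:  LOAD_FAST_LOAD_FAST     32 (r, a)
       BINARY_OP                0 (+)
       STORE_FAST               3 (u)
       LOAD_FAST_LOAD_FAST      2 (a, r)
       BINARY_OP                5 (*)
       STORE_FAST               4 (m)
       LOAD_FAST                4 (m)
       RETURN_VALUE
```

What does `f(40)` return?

-1680

LOAD_FAST_LOAD_FAST a,a → push 40,40. Stack: [40, 40]
BINARY_OP - → 40 - 40 = 0. Stack: [0]
LOAD_FAST a → push 40. Stack: [0, 40]
LOAD_CONST → push 12. Stack: [0, 40, 12]
BINARY_OP ^ → 40 ^ 12 = 36. Stack: [0, 36]
BINARY_OP - → 0 - 36 = -36. Stack: [-36]
STORE_FAST y → y=-36. Stack: []
LOAD_FAST_LOAD_FAST a,y → push 40,-36. Stack: [40, -36]
BINARY_OP + → 40 + -36 = 4. Stack: [4]
LOAD_CONST → push 6. Stack: [4, 6]
LOAD_FAST a → push 40. Stack: [4, 6, 40]
BINARY_OP | → 6 | 40 = 46. Stack: [4, 46]
BINARY_OP - → 4 - 46 = -42. Stack: [-42]
STORE_FAST r → r=-42. Stack: []
LOAD_FAST_LOAD_FAST y,a → push -36,40. Stack: [-36, 40]
COMPARE_OP bool(>) → -36 vs 40 = False. Stack: [False]
POP_JUMP_IF_FALSE → pop False; jump. Stack: []
LOAD_FAST_LOAD_FAST r,a → push -42,40. Stack: [-42, 40]
BINARY_OP + → -42 + 40 = -2. Stack: [-2]
STORE_FAST u → u=-2. Stack: []
LOAD_FAST_LOAD_FAST a,r → push 40,-42. Stack: [40, -42]
BINARY_OP * → 40 * -42 = -1680. Stack: [-1680]
STORE_FAST m → m=-1680. Stack: []
LOAD_FAST m → push -1680. Stack: [-1680]
RETURN_VALUE → return -1680.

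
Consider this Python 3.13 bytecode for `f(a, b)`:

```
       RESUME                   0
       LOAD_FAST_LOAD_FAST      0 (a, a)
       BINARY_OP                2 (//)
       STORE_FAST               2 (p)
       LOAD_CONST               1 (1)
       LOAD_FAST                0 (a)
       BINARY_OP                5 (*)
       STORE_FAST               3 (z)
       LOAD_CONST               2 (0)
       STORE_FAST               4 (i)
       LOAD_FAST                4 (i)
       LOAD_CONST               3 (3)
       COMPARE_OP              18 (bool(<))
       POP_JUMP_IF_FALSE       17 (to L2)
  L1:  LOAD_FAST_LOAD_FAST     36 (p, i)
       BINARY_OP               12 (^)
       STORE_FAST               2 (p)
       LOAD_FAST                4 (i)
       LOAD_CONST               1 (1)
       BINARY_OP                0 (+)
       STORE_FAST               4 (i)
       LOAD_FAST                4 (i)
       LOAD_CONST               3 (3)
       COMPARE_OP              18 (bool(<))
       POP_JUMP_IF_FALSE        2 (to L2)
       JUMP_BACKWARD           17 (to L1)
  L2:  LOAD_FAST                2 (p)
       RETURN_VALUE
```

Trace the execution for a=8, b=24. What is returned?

2

LOAD_FAST_LOAD_FAST a,a → push 8,8. Stack: [8, 8]
BINARY_OP // → 8 // 8 = 1. Stack: [1]
STORE_FAST p → p=1. Stack: []
LOAD_CONST → push 1. Stack: [1]
LOAD_FAST a → push 8. Stack: [1, 8]
BINARY_OP * → 1 * 8 = 8. Stack: [8]
STORE_FAST z → z=8. Stack: []
LOAD_CONST → push 0. Stack: [0]
STORE_FAST i → i=0. Stack: []
LOAD_FAST i → push 0. Stack: [0]
LOAD_CONST → push 3. Stack: [0, 3]
COMPARE_OP bool(<) → 0 vs 3 = True. Stack: [True]
POP_JUMP_IF_FALSE → pop True; no jump. Stack: []
LOAD_FAST_LOAD_FAST p,i → push 1,0. Stack: [1, 0]
BINARY_OP ^ → 1 ^ 0 = 1. Stack: [1]
STORE_FAST p → p=1. Stack: []
LOAD_FAST i → push 0. Stack: [0]
LOAD_CONST → push 1. Stack: [0, 1]
BINARY_OP + → 0 + 1 = 1. Stack: [1]
STORE_FAST i → i=1. Stack: []
LOAD_FAST i → push 1. Stack: [1]
LOAD_CONST → push 3. Stack: [1, 3]
COMPARE_OP bool(<) → 1 vs 3 = True. Stack: [True]
POP_JUMP_IF_FALSE → pop True; no jump. Stack: []
LOAD_FAST_LOAD_FAST p,i → push 1,1. Stack: [1, 1]
BINARY_OP ^ → 1 ^ 1 = 0. Stack: [0]
STORE_FAST p → p=0. Stack: []
LOAD_FAST i → push 1. Stack: [1]
LOAD_CONST → push 1. Stack: [1, 1]
BINARY_OP + → 1 + 1 = 2. Stack: [2]
STORE_FAST i → i=2. Stack: []
LOAD_FAST i → push 2. Stack: [2]
LOAD_CONST → push 3. Stack: [2, 3]
COMPARE_OP bool(<) → 2 vs 3 = True. Stack: [True]
POP_JUMP_IF_FALSE → pop True; no jump. Stack: []
LOAD_FAST_LOAD_FAST p,i → push 0,2. Stack: [0, 2]
BINARY_OP ^ → 0 ^ 2 = 2. Stack: [2]
STORE_FAST p → p=2. Stack: []
LOAD_FAST i → push 2. Stack: [2]
LOAD_CONST → push 1. Stack: [2, 1]
BINARY_OP + → 2 + 1 = 3. Stack: [3]
STORE_FAST i → i=3. Stack: []
LOAD_FAST i → push 3. Stack: [3]
LOAD_CONST → push 3. Stack: [3, 3]
COMPARE_OP bool(<) → 3 vs 3 = False. Stack: [False]
POP_JUMP_IF_FALSE → pop False; jump. Stack: []
LOAD_FAST p → push 2. Stack: [2]
RETURN_VALUE → return 2.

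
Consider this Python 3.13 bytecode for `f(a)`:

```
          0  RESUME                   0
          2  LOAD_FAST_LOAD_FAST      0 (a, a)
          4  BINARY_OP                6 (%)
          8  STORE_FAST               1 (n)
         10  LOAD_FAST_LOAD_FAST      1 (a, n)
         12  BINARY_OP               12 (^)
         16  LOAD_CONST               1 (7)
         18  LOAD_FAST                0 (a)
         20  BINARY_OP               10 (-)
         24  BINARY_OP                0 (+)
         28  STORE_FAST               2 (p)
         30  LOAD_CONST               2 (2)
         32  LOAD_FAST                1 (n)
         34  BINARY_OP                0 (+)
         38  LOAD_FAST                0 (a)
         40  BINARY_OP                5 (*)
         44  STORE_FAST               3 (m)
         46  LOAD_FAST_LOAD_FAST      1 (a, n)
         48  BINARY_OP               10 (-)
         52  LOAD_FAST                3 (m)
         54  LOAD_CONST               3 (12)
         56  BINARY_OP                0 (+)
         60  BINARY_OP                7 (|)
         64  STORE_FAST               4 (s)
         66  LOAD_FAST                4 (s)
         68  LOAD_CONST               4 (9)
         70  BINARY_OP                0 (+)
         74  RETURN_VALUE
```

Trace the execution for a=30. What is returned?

103

LOAD_FAST_LOAD_FAST a,a → push 30,30. Stack: [30, 30]
BINARY_OP % → 30 % 30 = 0. Stack: [0]
STORE_FAST n → n=0. Stack: []
LOAD_FAST_LOAD_FAST a,n → push 30,0. Stack: [30, 0]
BINARY_OP ^ → 30 ^ 0 = 30. Stack: [30]
LOAD_CONST → push 7. Stack: [30, 7]
LOAD_FAST a → push 30. Stack: [30, 7, 30]
BINARY_OP - → 7 - 30 = -23. Stack: [30, -23]
BINARY_OP + → 30 + -23 = 7. Stack: [7]
STORE_FAST p → p=7. Stack: []
LOAD_CONST → push 2. Stack: [2]
LOAD_FAST n → push 0. Stack: [2, 0]
BINARY_OP + → 2 + 0 = 2. Stack: [2]
LOAD_FAST a → push 30. Stack: [2, 30]
BINARY_OP * → 2 * 30 = 60. Stack: [60]
STORE_FAST m → m=60. Stack: []
LOAD_FAST_LOAD_FAST a,n → push 30,0. Stack: [30, 0]
BINARY_OP - → 30 - 0 = 30. Stack: [30]
LOAD_FAST m → push 60. Stack: [30, 60]
LOAD_CONST → push 12. Stack: [30, 60, 12]
BINARY_OP + → 60 + 12 = 72. Stack: [30, 72]
BINARY_OP | → 30 | 72 = 94. Stack: [94]
STORE_FAST s → s=94. Stack: []
LOAD_FAST s → push 94. Stack: [94]
LOAD_CONST → push 9. Stack: [94, 9]
BINARY_OP + → 94 + 9 = 103. Stack: [103]
RETURN_VALUE → return 103.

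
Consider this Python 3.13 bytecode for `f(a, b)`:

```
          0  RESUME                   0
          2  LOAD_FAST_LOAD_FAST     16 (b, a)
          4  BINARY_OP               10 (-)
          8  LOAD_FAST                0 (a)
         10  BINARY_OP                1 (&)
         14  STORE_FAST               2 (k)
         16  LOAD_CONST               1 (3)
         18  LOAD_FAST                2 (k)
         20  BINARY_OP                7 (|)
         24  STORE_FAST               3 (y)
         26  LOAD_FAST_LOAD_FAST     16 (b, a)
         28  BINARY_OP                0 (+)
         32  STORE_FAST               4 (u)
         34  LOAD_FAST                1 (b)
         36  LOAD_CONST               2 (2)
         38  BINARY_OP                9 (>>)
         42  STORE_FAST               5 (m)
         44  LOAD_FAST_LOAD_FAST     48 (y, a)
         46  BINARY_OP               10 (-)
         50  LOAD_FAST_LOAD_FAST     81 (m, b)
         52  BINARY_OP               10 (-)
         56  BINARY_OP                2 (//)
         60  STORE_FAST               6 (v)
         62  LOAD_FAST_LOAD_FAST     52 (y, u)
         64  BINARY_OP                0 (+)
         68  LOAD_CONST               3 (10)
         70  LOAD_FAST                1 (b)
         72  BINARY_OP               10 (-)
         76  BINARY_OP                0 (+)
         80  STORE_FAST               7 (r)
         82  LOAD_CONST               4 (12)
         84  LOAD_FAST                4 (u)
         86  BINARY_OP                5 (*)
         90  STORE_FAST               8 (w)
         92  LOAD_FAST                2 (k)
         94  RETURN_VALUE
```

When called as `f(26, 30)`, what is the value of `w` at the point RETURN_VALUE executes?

LOAD_FAST_LOAD_FAST b,a → push 30,26. Stack: [30, 26]
BINARY_OP - → 30 - 26 = 4. Stack: [4]
LOAD_FAST a → push 26. Stack: [4, 26]
BINARY_OP & → 4 & 26 = 0. Stack: [0]
STORE_FAST k → k=0. Stack: []
LOAD_CONST → push 3. Stack: [3]
LOAD_FAST k → push 0. Stack: [3, 0]
BINARY_OP | → 3 | 0 = 3. Stack: [3]
STORE_FAST y → y=3. Stack: []
LOAD_FAST_LOAD_FAST b,a → push 30,26. Stack: [30, 26]
BINARY_OP + → 30 + 26 = 56. Stack: [56]
STORE_FAST u → u=56. Stack: []
LOAD_FAST b → push 30. Stack: [30]
LOAD_CONST → push 2. Stack: [30, 2]
BINARY_OP >> → 30 >> 2 = 7. Stack: [7]
STORE_FAST m → m=7. Stack: []
LOAD_FAST_LOAD_FAST y,a → push 3,26. Stack: [3, 26]
BINARY_OP - → 3 - 26 = -23. Stack: [-23]
LOAD_FAST_LOAD_FAST m,b → push 7,30. Stack: [-23, 7, 30]
BINARY_OP - → 7 - 30 = -23. Stack: [-23, -23]
BINARY_OP // → -23 // -23 = 1. Stack: [1]
STORE_FAST v → v=1. Stack: []
LOAD_FAST_LOAD_FAST y,u → push 3,56. Stack: [3, 56]
BINARY_OP + → 3 + 56 = 59. Stack: [59]
LOAD_CONST → push 10. Stack: [59, 10]
LOAD_FAST b → push 30. Stack: [59, 10, 30]
BINARY_OP - → 10 - 30 = -20. Stack: [59, -20]
BINARY_OP + → 59 + -20 = 39. Stack: [39]
STORE_FAST r → r=39. Stack: []
LOAD_CONST → push 12. Stack: [12]
LOAD_FAST u → push 56. Stack: [12, 56]
BINARY_OP * → 12 * 56 = 672. Stack: [672]
STORE_FAST w → w=672. Stack: []
LOAD_FAST k → push 0. Stack: [0]
RETURN_VALUE → return 0.

672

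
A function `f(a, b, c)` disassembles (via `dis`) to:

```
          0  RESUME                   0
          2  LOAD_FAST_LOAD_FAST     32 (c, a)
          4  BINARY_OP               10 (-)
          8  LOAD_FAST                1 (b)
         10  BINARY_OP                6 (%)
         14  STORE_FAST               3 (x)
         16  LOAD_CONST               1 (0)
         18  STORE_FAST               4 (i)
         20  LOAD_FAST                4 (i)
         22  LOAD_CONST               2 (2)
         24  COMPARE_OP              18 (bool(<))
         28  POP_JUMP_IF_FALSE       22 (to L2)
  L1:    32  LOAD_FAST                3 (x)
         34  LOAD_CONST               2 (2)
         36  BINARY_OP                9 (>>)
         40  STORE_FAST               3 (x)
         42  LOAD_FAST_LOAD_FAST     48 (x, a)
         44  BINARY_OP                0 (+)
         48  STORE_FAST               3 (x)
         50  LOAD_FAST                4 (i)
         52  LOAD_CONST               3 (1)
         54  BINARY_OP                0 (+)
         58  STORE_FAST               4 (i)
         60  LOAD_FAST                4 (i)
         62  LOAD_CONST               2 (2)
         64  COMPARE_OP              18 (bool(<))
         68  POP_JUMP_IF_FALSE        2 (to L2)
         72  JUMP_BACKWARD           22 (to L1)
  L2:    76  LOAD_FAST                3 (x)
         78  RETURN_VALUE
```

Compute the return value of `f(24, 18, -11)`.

30

LOAD_FAST_LOAD_FAST c,a → push -11,24. Stack: [-11, 24]
BINARY_OP - → -11 - 24 = -35. Stack: [-35]
LOAD_FAST b → push 18. Stack: [-35, 18]
BINARY_OP % → -35 % 18 = 1. Stack: [1]
STORE_FAST x → x=1. Stack: []
LOAD_CONST → push 0. Stack: [0]
STORE_FAST i → i=0. Stack: []
LOAD_FAST i → push 0. Stack: [0]
LOAD_CONST → push 2. Stack: [0, 2]
COMPARE_OP bool(<) → 0 vs 2 = True. Stack: [True]
POP_JUMP_IF_FALSE → pop True; no jump. Stack: []
LOAD_FAST x → push 1. Stack: [1]
LOAD_CONST → push 2. Stack: [1, 2]
BINARY_OP >> → 1 >> 2 = 0. Stack: [0]
STORE_FAST x → x=0. Stack: []
LOAD_FAST_LOAD_FAST x,a → push 0,24. Stack: [0, 24]
BINARY_OP + → 0 + 24 = 24. Stack: [24]
STORE_FAST x → x=24. Stack: []
LOAD_FAST i → push 0. Stack: [0]
LOAD_CONST → push 1. Stack: [0, 1]
BINARY_OP + → 0 + 1 = 1. Stack: [1]
STORE_FAST i → i=1. Stack: []
LOAD_FAST i → push 1. Stack: [1]
LOAD_CONST → push 2. Stack: [1, 2]
COMPARE_OP bool(<) → 1 vs 2 = True. Stack: [True]
POP_JUMP_IF_FALSE → pop True; no jump. Stack: []
LOAD_FAST x → push 24. Stack: [24]
LOAD_CONST → push 2. Stack: [24, 2]
BINARY_OP >> → 24 >> 2 = 6. Stack: [6]
STORE_FAST x → x=6. Stack: []
LOAD_FAST_LOAD_FAST x,a → push 6,24. Stack: [6, 24]
BINARY_OP + → 6 + 24 = 30. Stack: [30]
STORE_FAST x → x=30. Stack: []
LOAD_FAST i → push 1. Stack: [1]
LOAD_CONST → push 1. Stack: [1, 1]
BINARY_OP + → 1 + 1 = 2. Stack: [2]
STORE_FAST i → i=2. Stack: []
LOAD_FAST i → push 2. Stack: [2]
LOAD_CONST → push 2. Stack: [2, 2]
COMPARE_OP bool(<) → 2 vs 2 = False. Stack: [False]
POP_JUMP_IF_FALSE → pop False; jump. Stack: []
LOAD_FAST x → push 30. Stack: [30]
RETURN_VALUE → return 30.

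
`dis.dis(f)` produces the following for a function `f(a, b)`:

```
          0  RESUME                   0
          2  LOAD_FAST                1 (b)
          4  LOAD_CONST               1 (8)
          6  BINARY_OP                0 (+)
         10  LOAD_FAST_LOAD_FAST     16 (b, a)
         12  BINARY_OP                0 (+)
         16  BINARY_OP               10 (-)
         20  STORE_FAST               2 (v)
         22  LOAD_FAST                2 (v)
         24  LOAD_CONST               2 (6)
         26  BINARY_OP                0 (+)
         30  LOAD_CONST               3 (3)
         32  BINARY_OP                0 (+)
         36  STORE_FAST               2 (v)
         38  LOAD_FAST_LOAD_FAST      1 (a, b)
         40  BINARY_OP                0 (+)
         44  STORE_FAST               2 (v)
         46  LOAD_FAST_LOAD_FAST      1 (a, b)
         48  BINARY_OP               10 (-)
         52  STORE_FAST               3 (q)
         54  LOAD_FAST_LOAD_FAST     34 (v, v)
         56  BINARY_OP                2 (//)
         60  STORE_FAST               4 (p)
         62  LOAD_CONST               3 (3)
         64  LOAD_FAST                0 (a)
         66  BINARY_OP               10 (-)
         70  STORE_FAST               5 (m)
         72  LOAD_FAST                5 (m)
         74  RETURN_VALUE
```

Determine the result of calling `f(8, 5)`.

-5

LOAD_FAST b → push 5. Stack: [5]
LOAD_CONST → push 8. Stack: [5, 8]
BINARY_OP + → 5 + 8 = 13. Stack: [13]
LOAD_FAST_LOAD_FAST b,a → push 5,8. Stack: [13, 5, 8]
BINARY_OP + → 5 + 8 = 13. Stack: [13, 13]
BINARY_OP - → 13 - 13 = 0. Stack: [0]
STORE_FAST v → v=0. Stack: []
LOAD_FAST v → push 0. Stack: [0]
LOAD_CONST → push 6. Stack: [0, 6]
BINARY_OP + → 0 + 6 = 6. Stack: [6]
LOAD_CONST → push 3. Stack: [6, 3]
BINARY_OP + → 6 + 3 = 9. Stack: [9]
STORE_FAST v → v=9. Stack: []
LOAD_FAST_LOAD_FAST a,b → push 8,5. Stack: [8, 5]
BINARY_OP + → 8 + 5 = 13. Stack: [13]
STORE_FAST v → v=13. Stack: []
LOAD_FAST_LOAD_FAST a,b → push 8,5. Stack: [8, 5]
BINARY_OP - → 8 - 5 = 3. Stack: [3]
STORE_FAST q → q=3. Stack: []
LOAD_FAST_LOAD_FAST v,v → push 13,13. Stack: [13, 13]
BINARY_OP // → 13 // 13 = 1. Stack: [1]
STORE_FAST p → p=1. Stack: []
LOAD_CONST → push 3. Stack: [3]
LOAD_FAST a → push 8. Stack: [3, 8]
BINARY_OP - → 3 - 8 = -5. Stack: [-5]
STORE_FAST m → m=-5. Stack: []
LOAD_FAST m → push -5. Stack: [-5]
RETURN_VALUE → return -5.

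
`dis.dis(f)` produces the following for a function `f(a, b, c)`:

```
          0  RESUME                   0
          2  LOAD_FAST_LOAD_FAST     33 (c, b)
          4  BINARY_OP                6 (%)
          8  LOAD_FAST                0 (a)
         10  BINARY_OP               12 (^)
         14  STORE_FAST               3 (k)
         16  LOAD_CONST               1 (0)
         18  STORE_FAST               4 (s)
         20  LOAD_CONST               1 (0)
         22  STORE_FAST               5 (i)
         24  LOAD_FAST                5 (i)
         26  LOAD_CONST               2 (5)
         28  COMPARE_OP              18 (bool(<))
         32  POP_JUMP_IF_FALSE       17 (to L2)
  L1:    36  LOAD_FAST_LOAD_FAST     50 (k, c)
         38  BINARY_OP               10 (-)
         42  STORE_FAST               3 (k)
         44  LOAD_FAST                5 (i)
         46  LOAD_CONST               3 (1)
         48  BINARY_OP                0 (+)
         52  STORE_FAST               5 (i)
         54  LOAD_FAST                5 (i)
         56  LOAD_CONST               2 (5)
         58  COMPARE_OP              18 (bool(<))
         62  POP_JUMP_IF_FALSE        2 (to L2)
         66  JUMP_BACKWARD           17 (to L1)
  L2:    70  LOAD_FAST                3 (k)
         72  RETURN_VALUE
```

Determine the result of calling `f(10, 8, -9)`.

LOAD_FAST_LOAD_FAST c,b → push -9,8
BINARY_OP % → -9 % 8 = 7
LOAD_FAST a → push 10
BINARY_OP ^ → 7 ^ 10 = 13
STORE_FAST k → k=13
LOAD_CONST → push 0
STORE_FAST s → s=0
LOAD_CONST → push 0
STORE_FAST i → i=0
LOAD_FAST i → push 0
LOAD_CONST → push 5
COMPARE_OP bool(<) → 0 vs 5 = True
POP_JUMP_IF_FALSE → pop True; no jump
LOAD_FAST_LOAD_FAST k,c → push 13,-9
BINARY_OP - → 13 - -9 = 22
STORE_FAST k → k=22
LOAD_FAST i → push 0
LOAD_CONST → push 1
BINARY_OP + → 0 + 1 = 1
STORE_FAST i → i=1
LOAD_FAST i → push 1
LOAD_CONST → push 5
COMPARE_OP bool(<) → 1 vs 5 = True
POP_JUMP_IF_FALSE → pop True; no jump
LOAD_FAST_LOAD_FAST k,c → push 22,-9
BINARY_OP - → 22 - -9 = 31
STORE_FAST k → k=31
LOAD_FAST i → push 1
LOAD_CONST → push 1
BINARY_OP + → 1 + 1 = 2
STORE_FAST i → i=2
LOAD_FAST i → push 2
LOAD_CONST → push 5
COMPARE_OP bool(<) → 2 vs 5 = True
POP_JUMP_IF_FALSE → pop True; no jump
LOAD_FAST_LOAD_FAST k,c → push 31,-9
BINARY_OP - → 31 - -9 = 40
STORE_FAST k → k=40
LOAD_FAST i → push 2
LOAD_CONST → push 1
BINARY_OP + → 2 + 1 = 3
STORE_FAST i → i=3
LOAD_FAST i → push 3
LOAD_CONST → push 5
COMPARE_OP bool(<) → 3 vs 5 = True
POP_JUMP_IF_FALSE → pop True; no jump
LOAD_FAST_LOAD_FAST k,c → push 40,-9
BINARY_OP - → 40 - -9 = 49
STORE_FAST k → k=49
LOAD_FAST i → push 3
LOAD_CONST → push 1
BINARY_OP + → 3 + 1 = 4
STORE_FAST i → i=4
LOAD_FAST i → push 4
LOAD_CONST → push 5
COMPARE_OP bool(<) → 4 vs 5 = True
POP_JUMP_IF_FALSE → pop True; no jump
LOAD_FAST_LOAD_FAST k,c → push 49,-9
BINARY_OP - → 49 - -9 = 58
STORE_FAST k → k=58
LOAD_FAST i → push 4
LOAD_CONST → push 1
BINARY_OP + → 4 + 1 = 5
STORE_FAST i → i=5
LOAD_FAST i → push 5
LOAD_CONST → push 5
COMPARE_OP bool(<) → 5 vs 5 = False
POP_JUMP_IF_FALSE → pop False; jump
LOAD_FAST k → push 58
RETURN_VALUE → return 58.

58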